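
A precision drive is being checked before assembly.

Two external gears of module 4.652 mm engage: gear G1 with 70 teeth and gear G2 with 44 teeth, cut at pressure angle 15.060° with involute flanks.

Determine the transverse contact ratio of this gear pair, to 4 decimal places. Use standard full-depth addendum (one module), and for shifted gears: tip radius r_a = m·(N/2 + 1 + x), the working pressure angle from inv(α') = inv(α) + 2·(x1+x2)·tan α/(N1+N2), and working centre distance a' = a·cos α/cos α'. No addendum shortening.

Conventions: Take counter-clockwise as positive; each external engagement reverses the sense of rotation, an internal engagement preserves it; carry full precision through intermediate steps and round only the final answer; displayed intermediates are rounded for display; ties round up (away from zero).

recognized (one external pair, fixed centres): single-mesh tooth geometry, m = 4.652, N1 = 70, N2 = 44
base radii: r_b1 = 157.227827, r_b2 = 98.828920
tip radii: r_a1 = 167.472000, r_a2 = 106.996000
no profile shift: α' = α, a' = a
action lengths: √(r_a1²−r_b1²) = 57.673921, √(r_a2²−r_b2²) = 40.999861
base pitch p_b = π·m·cos α = 14.112737
CR = (57.673921 + 40.999861 − 265.164000·sin 15.06000°)/14.112737 = 2.109875
contact ratio ≈ 2.1099

2.1099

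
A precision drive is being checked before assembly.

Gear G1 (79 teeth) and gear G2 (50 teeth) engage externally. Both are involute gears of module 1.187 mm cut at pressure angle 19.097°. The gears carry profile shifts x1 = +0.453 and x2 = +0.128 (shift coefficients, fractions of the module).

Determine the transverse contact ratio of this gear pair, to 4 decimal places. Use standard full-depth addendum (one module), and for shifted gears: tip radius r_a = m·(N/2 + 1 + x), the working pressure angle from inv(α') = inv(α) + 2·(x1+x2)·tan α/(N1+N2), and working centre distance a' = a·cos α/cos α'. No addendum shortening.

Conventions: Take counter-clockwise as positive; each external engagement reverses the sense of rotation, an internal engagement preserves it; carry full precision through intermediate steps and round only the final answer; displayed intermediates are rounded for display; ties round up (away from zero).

1.7686

class = single-mesh tooth geometry [involute pair 79T × 50T, m = 1.187]
base radii: r_b1 = 44.306150, r_b2 = 28.041867
tip radii: r_a1 = 48.611211, r_a2 = 31.013936
inv(α') = inv(19.097°) + 2·(+0.453+0.128)·tan α/(79+50) = 0.01603557  ⇒  α' = 20.47677°
a' = a·cos α / cos α' = 76.5615·cos 19.097°/cos 20.47677° = 77.227719
action lengths: √(r_a1²−r_b1²) = 20.000372, √(r_a2²−r_b2²) = 13.248317
base pitch p_b = π·m·cos α = 3.523845
CR = (20.000372 + 13.248317 − 77.227719·sin 20.47677°)/3.523845 = 1.768610
contact ratio ≈ 1.7686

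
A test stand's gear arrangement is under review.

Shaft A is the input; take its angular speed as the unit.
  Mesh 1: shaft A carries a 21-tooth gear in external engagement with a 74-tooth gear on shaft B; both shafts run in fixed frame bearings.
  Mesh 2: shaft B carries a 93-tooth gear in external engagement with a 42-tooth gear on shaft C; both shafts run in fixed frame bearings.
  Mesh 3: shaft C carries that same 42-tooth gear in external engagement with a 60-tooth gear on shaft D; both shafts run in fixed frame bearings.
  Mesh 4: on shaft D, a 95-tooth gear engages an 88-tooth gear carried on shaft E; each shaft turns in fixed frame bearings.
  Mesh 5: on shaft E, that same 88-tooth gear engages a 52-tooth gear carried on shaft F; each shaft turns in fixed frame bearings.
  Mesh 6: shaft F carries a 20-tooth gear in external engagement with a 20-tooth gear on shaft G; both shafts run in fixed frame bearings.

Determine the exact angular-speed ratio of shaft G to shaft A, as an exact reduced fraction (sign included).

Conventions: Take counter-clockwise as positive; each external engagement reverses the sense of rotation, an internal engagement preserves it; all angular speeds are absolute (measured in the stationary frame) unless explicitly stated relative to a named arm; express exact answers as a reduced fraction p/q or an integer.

12369/15392

class = fixed-axis compound train [6 meshes; 6 ratios multiply, 6 sense flips]
mesh 1 [21T→74T]: running ratio 21/74, sense −
mesh 2 [93T→42T]: running ratio 93/148, sense +
mesh 3 [42T→60T]: running ratio 651/1480, sense −
mesh 4 [95T→88T]: running ratio 12369/26048, sense +
mesh 5 [88T→52T]: running ratio 12369/15392, sense −
mesh 6 [20T→20T]: running ratio 12369/15392, sense +
ω_out/ω_in = 12369/15392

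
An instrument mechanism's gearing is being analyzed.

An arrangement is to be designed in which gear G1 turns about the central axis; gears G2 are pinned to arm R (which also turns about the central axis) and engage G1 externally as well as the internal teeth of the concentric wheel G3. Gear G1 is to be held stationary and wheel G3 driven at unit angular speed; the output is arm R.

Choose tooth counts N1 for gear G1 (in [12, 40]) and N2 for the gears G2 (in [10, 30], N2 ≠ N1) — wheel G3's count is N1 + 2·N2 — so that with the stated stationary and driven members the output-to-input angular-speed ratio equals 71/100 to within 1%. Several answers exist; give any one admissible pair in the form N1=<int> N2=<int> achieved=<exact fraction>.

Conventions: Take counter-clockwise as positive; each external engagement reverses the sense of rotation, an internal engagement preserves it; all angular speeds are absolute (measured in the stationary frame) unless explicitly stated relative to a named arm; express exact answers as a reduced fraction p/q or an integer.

topology: planetary set — design target 71/100, arm = carrier (Willis)
Willis with ω_sun = 0: ω_arm/ω_ring = N3/(N1+N3); set equal to 71/100  ⇒  N3/N1 = (71/100)/(1 − 71/100) = 71/29
N3 = N1 + 2·N2  ⇒  N2/N1 = (N3/N1 − 1)/2 = (71/29 − 1)/2 = 21/29
smallest multiple with N1 ≥ 12 and N2 ≥ 10: k = 1  ⇒  N1 = 1·29 = 29, N2 = 1·21 = 21 (N1 ≤ 40, N2 ≤ 30, N2 ≠ N1 ✓), N3 = 29 + 2·21 = 71
check: N3/(N1+N3) with N1 = 29, N3 = 71 gives 71/100; |achieved − target| = 0 ≤ 71/10000 ✓

N1=29 N2=21 achieved=71/100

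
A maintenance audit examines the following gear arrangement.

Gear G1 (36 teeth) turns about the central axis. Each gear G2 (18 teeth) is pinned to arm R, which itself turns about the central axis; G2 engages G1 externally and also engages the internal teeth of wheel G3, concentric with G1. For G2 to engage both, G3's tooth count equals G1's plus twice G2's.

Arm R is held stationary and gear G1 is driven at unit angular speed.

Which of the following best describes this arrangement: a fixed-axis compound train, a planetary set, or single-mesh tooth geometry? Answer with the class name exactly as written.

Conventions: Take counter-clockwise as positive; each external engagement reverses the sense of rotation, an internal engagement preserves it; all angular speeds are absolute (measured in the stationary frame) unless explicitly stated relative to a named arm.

topology: planetary set — G1 36T / G2 18T / G3 72T, arm = carrier (Willis)
classification: planetary set

planetary set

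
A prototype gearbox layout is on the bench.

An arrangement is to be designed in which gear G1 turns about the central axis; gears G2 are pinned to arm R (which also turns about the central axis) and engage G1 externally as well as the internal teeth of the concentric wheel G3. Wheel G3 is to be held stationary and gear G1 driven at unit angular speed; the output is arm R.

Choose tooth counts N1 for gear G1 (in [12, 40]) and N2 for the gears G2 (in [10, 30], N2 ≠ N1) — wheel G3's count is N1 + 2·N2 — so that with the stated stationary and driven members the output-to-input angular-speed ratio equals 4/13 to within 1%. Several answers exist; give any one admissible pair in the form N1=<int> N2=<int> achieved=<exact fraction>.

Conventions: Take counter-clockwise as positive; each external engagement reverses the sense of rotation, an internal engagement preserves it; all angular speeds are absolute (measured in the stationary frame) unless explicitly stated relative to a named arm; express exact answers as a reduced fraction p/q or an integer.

planetary set to be sized for 4/13 (Willis relation)
Willis with ω_ring = 0: ω_arm/ω_sun = N1/(N1+N3); set equal to 4/13  ⇒  N3/N1 = 1/(4/13) − 1 = 9/4
N3 = N1 + 2·N2  ⇒  N2/N1 = (N3/N1 − 1)/2 = (9/4 − 1)/2 = 5/8
smallest multiple with N1 ≥ 12 and N2 ≥ 10: k = 2  ⇒  N1 = 2·8 = 16, N2 = 2·5 = 10 (N1 ≤ 40, N2 ≤ 30, N2 ≠ N1 ✓), N3 = 16 + 2·10 = 36
check: N1/(N1+N3) with N1 = 16, N3 = 36 gives 4/13; |achieved − target| = 0 ≤ 1/325 ✓

N1=16 N2=10 achieved=4/13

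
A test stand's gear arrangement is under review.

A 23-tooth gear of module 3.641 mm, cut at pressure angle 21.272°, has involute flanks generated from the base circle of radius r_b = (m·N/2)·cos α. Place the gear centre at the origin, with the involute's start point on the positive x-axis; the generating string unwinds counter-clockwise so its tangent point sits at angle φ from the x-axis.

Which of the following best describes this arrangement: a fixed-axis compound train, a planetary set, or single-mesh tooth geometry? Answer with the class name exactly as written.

recognized (one wheel, involute flank): single-mesh tooth geometry, m = 3.641, N = 23
classification: single-mesh tooth geometry

single-mesh tooth geometry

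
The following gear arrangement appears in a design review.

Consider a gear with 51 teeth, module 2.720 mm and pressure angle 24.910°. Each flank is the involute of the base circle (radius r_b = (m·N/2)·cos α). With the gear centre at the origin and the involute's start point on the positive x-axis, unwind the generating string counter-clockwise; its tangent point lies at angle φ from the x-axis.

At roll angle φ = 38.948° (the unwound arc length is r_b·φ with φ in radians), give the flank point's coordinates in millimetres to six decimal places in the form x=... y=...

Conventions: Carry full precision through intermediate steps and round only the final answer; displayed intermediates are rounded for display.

single-mesh involute tooth geometry (51T wheel at module 2.720)
pitch radius r_p = m·N/2 = 2.720·51/2 = 69.360000
base radius r_b = r_p·cos α = 69.360000·cos 24.910° = 62.907475
roll angle φ = 38.948° = 0.67977084 rad
x = r_b·(cos φ + φ·sin φ) = 75.805446
y = r_b·(sin φ − φ·cos φ) = 6.287327

x=75.805446 y=6.287327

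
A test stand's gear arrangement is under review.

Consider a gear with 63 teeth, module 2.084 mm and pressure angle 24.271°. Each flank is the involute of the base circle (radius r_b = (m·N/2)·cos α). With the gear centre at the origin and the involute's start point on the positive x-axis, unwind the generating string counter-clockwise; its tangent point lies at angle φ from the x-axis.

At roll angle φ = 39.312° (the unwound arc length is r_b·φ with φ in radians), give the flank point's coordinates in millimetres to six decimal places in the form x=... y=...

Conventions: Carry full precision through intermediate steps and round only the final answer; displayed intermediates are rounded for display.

x=72.314848 y=6.144970

class = single-mesh tooth geometry [base-circle involute, m = 2.084, 63T]
pitch radius r_p = m·N/2 = 2.084·63/2 = 65.646000
base radius r_b = r_p·cos α = 65.646000·cos 24.271° = 59.843645
roll angle φ = 39.312° = 0.68612384 rad
x = r_b·(cos φ + φ·sin φ) = 72.314848
y = r_b·(sin φ − φ·cos φ) = 6.144970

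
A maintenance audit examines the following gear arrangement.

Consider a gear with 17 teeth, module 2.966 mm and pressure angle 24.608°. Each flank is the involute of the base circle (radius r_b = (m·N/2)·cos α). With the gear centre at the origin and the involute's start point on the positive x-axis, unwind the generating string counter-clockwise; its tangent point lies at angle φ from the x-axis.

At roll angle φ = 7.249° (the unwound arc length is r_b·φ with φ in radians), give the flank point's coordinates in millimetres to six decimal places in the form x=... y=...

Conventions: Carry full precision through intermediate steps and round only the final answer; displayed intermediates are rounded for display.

class = single-mesh tooth geometry [base-circle involute, m = 2.966, 17T]
pitch radius r_p = m·N/2 = 2.966·17/2 = 25.211000
base radius r_b = r_p·cos α = 25.211000·cos 24.608° = 22.921286
roll angle φ = 7.249° = 0.12651892 rad
x = r_b·(cos φ + φ·sin φ) = 23.104003
y = r_b·(sin φ − φ·cos φ) = 0.015449

x=23.104003 y=0.015449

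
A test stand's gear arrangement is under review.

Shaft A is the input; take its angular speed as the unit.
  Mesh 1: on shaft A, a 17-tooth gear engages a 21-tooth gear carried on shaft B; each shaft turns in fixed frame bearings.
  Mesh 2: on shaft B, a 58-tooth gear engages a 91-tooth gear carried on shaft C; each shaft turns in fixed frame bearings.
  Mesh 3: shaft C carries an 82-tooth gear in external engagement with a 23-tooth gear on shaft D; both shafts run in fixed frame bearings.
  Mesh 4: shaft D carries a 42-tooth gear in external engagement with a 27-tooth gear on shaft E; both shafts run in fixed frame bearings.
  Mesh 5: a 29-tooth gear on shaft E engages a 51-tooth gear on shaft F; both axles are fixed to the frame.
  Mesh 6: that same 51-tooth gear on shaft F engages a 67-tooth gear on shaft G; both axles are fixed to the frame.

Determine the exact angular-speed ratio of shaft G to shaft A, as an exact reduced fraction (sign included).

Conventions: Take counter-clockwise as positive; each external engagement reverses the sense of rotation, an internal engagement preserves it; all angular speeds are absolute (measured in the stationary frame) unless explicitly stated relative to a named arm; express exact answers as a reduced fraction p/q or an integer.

class = fixed-axis compound train [6 meshes; 6 ratios multiply, 6 sense flips]
mesh 1 [17T→21T]: running ratio 17/21, sense −
mesh 2 [58T→91T]: running ratio 986/1911, sense +
mesh 3 [82T→23T]: running ratio 80852/43953, sense −
mesh 4 [42T→27T]: running ratio 161704/56511, sense +
mesh 5 [29T→51T]: running ratio 275848/169533, sense −
mesh 6 [51T→67T]: running ratio 4689416/3786237, sense +
ω_out/ω_in = 4689416/3786237

4689416/3786237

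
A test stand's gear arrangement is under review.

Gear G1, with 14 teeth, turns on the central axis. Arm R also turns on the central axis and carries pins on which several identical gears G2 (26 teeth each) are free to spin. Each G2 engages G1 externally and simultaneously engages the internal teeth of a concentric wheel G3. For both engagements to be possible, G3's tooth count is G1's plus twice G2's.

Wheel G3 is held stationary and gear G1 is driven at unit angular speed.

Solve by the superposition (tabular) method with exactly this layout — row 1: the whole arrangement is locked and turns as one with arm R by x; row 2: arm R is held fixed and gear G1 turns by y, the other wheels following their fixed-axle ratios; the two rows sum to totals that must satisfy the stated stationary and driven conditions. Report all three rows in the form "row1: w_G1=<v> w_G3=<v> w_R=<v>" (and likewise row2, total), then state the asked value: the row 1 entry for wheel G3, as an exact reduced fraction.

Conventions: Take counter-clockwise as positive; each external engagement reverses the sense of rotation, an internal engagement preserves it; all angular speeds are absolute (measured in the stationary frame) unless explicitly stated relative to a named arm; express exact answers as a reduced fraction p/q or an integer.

recognized (axles ride arm R): planetary set, 14/26/66 teeth
row 1: whole set turns with the arm by x
row 2: sun turns y, ring = −(14/66)·y, arm 0
boundary: total ω_ring = x − (14/66)·y = 0 and total ω_sun = x + y = 1  ⇒  y = 33/40, x = 7/40
row 2 ring = −(14/66)·33/40 = -7/40
totals (row 1 + row 2): sun 7/40 + 33/40 = 1, ring 7/40 + (-7/40) = 0, arm 7/40 + 0 = 7/40
asked cell (row1, ring) = 7/40

row1: w_G1=7/40 w_G3=7/40 w_R=7/40
row2: w_G1=33/40 w_G3=-7/40 w_R=0
total: w_G1=1 w_G3=0 w_R=7/40
asked value: 7/40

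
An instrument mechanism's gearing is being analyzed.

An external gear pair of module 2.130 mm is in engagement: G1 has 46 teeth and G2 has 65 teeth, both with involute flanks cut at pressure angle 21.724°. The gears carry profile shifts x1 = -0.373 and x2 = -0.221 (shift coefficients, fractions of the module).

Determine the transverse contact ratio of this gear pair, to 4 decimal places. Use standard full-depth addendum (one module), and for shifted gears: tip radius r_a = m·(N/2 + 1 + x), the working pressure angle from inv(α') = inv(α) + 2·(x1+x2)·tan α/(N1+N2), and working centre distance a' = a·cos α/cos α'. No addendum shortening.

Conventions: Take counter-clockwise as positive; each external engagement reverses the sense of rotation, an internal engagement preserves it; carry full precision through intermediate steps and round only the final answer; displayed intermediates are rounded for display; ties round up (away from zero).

topology: single-mesh involute geometry — m = 2.130, 46T/65T pair
base radii: r_b1 = 45.510613, r_b2 = 64.308475
tip radii: r_a1 = 50.325510, r_a2 = 70.884270
inv(α') = inv(21.724°) + 2·(-0.373-0.221)·tan α/(46+65) = 0.01501398  ⇒  α' = 20.04728°
a' = a·cos α / cos α' = 118.2150·cos 21.724°/cos 20.04728° = 116.902184
action lengths: √(r_a1²−r_b1²) = 21.481179, √(r_a2²−r_b2²) = 29.816099
base pitch p_b = π·m·cos α = 6.216339
CR = (21.481179 + 29.816099 − 116.902184·sin 20.04728°)/6.216339 = 1.805522
contact ratio ≈ 1.8055

1.8055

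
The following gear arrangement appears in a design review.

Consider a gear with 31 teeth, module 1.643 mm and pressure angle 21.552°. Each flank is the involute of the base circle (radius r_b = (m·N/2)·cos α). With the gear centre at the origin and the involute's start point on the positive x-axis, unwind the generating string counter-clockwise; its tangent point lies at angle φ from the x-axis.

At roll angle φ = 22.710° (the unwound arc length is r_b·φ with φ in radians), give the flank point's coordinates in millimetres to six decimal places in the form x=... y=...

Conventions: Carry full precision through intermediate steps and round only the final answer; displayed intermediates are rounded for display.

class = single-mesh tooth geometry [base-circle involute, m = 1.643, 31T]
pitch radius r_p = m·N/2 = 1.643·31/2 = 25.466500
base radius r_b = r_p·cos α = 25.466500·cos 21.552° = 23.685998
roll angle φ = 22.710° = 0.39636427 rad
x = r_b·(cos φ + φ·sin φ) = 25.474147
y = r_b·(sin φ − φ·cos φ) = 0.483967

x=25.474147 y=0.483967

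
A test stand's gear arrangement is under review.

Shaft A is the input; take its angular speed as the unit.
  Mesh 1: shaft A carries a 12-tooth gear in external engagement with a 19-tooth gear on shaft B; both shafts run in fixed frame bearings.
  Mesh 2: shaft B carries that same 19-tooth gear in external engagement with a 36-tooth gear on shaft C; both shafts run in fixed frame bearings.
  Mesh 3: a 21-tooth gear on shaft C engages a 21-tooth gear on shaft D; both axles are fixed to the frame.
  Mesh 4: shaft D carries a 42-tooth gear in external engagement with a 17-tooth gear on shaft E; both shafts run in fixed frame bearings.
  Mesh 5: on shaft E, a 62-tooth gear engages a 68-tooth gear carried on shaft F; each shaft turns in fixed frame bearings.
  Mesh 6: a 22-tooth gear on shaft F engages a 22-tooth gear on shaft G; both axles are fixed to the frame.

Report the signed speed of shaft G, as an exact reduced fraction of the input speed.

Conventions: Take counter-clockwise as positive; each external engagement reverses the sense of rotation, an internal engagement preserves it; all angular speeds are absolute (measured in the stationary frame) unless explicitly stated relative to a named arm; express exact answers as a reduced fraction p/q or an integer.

6-mesh fixed-axis compound train (all bearings frame-fixed)
mesh 1 [12T→19T]: |ω|/ω_in = 1×12/19 = 12/19, sense flips to −
mesh 2 [19T→36T]: |ω|/ω_in = (12/19)×19/36 = 1/3, sense flips to +
mesh 3 [21T→21T]: |ω|/ω_in = (1/3)×21/21 = 1/3, sense flips to −
mesh 4 [42T→17T]: |ω|/ω_in = (1/3)×42/17 = 14/17, sense flips to +
mesh 5 [62T→68T]: |ω|/ω_in = (14/17)×62/68 = 217/289, sense flips to −
mesh 6 [22T→22T]: |ω|/ω_in = (217/289)×22/22 = 217/289, sense flips to +
signed output speed (× input speed) = 217/289

217/289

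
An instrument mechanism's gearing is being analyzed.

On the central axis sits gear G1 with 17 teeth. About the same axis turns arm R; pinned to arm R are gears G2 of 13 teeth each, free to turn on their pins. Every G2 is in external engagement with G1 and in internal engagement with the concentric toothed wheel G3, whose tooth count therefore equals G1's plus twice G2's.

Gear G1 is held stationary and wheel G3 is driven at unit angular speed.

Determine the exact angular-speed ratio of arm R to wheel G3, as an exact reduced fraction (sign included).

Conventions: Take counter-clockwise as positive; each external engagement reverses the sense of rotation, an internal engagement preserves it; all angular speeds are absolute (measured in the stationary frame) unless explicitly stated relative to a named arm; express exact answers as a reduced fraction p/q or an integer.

planetary set (17T centre, 13T on arm, 43T internal) — Willis relation
ring teeth: 17 + 2·13 = 43
17(ω_sun−ω_arm) = −43(ω_ring−ω_arm),  ω_sun = 0, ω_ring = 1
17(0−ω_arm) = −43(1−ω_arm)  ⇒  60·ω_arm = 43  ⇒  ω_arm = 43/60
ω_out/ω_in = 43/60

43/60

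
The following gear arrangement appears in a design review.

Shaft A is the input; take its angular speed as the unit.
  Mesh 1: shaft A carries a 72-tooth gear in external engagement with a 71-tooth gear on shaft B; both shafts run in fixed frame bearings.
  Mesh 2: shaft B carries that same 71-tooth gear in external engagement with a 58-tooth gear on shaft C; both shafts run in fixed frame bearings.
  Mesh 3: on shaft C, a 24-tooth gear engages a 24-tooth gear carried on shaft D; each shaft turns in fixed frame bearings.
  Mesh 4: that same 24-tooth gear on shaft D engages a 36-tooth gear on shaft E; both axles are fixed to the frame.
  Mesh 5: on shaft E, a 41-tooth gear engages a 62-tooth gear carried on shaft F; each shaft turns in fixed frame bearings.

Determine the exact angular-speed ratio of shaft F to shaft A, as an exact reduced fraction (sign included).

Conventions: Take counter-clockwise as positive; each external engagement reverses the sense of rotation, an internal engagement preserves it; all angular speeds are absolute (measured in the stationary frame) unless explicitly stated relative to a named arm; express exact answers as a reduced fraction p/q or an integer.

class = fixed-axis compound train [5 meshes; 5 ratios multiply, 5 sense flips]
mesh 1 [72T→71T]: running ratio 72/71, sense −
mesh 2 [71T→58T]: running ratio 36/29, sense +
mesh 3 [24T→24T]: running ratio 36/29, sense −
mesh 4 [24T→36T]: running ratio 24/29, sense +
mesh 5 [41T→62T]: running ratio 492/899, sense −
ω_out/ω_in = -492/899

-492/899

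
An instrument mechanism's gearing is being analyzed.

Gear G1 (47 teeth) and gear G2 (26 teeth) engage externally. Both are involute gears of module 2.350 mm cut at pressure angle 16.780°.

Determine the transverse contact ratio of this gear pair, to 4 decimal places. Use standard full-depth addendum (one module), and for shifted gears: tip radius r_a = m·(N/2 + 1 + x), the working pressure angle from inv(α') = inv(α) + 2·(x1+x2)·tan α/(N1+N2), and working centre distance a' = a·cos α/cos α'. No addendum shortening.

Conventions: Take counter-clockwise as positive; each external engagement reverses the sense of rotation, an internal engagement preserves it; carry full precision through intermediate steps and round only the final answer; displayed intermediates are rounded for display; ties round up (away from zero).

single-mesh involute tooth geometry (47T engaging 26T at module 2.350)
base radii: r_b1 = 52.873538, r_b2 = 29.249191
tip radii: r_a1 = 57.575000, r_a2 = 32.900000
no profile shift: α' = α, a' = a
action lengths: √(r_a1²−r_b1²) = 22.787488, √(r_a2²−r_b2²) = 15.063028
base pitch p_b = π·m·cos α = 7.068388
CR = (22.787488 + 15.063028 − 85.775000·sin 16.78000°)/7.068388 = 1.851551
contact ratio ≈ 1.8516

1.8516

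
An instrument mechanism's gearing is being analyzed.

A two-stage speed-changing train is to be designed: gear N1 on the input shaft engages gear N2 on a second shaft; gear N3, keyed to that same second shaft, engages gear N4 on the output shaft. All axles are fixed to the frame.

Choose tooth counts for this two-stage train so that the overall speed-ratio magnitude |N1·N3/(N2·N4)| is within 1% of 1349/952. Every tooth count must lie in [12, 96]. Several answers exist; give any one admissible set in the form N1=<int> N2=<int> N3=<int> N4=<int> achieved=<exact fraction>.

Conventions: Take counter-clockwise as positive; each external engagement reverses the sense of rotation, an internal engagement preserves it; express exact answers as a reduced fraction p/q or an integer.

N1=19 N2=14 N3=71 N4=68 achieved=1349/952

class = fixed-axis compound train [2-stage, 1349/952 wanted]
target = 1349/952 in lowest terms: an exact hit needs N1·N3 = k·1349 and N2·N4 = k·952 for one integer k, every count in [12, 96]; additionally prefer no 1:1 stage (N1 ≠ N2, N3 ≠ N4)
k = 1: N1·N3 = 1349 = 19·71, N2·N4 = 952 = 14·68
achieved = 19·71/(14·68) = 1349/952; |achieved − target| = 0 ≤ 1349/95200 ✓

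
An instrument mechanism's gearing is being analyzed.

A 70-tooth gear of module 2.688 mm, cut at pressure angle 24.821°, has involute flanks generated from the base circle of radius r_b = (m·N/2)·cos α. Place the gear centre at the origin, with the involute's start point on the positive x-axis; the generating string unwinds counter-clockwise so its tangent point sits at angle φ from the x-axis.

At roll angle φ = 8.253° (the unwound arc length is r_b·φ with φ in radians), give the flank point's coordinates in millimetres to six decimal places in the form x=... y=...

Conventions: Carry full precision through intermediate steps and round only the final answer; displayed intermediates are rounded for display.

x=86.270479 y=0.084888

single-mesh involute tooth geometry (70T wheel at module 2.688)
pitch radius r_p = m·N/2 = 2.688·70/2 = 94.080000
base radius r_b = r_p·cos α = 94.080000·cos 24.821° = 85.389236
roll angle φ = 8.253° = 0.14404202 rad
x = r_b·(cos φ + φ·sin φ) = 86.270479
y = r_b·(sin φ − φ·cos φ) = 0.084888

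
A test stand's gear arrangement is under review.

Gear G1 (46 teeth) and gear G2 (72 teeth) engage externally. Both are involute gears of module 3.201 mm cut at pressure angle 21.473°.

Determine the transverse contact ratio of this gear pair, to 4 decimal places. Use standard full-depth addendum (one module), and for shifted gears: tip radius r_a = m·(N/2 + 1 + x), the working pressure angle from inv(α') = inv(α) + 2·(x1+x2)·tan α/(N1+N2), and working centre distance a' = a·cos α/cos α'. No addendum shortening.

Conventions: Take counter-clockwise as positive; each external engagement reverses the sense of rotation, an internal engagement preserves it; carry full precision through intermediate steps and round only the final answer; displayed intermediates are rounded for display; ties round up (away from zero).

1.6985

single-mesh involute tooth geometry (46T engaging 72T at module 3.201)
base radii: r_b1 = 68.512840, r_b2 = 107.237489
tip radii: r_a1 = 76.824000, r_a2 = 118.437000
no profile shift: α' = α, a' = a
action lengths: √(r_a1²−r_b1²) = 34.755110, √(r_a2²−r_b2²) = 50.273689
base pitch p_b = π·m·cos α = 9.358236
CR = (34.755110 + 50.273689 − 188.859000·sin 21.47300°)/9.358236 = 1.698456
contact ratio ≈ 1.6985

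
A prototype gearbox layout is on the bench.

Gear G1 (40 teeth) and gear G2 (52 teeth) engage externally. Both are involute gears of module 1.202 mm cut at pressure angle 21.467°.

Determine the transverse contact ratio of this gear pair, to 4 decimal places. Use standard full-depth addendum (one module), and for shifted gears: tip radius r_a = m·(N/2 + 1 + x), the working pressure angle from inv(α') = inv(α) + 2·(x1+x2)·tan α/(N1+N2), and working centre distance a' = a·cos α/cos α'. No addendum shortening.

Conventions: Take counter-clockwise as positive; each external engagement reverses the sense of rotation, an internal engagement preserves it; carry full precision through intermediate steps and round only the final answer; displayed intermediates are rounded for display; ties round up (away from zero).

topology: single-mesh involute geometry — m = 1.202, 40T/52T pair
base radii: r_b1 = 22.372309, r_b2 = 29.084002
tip radii: r_a1 = 25.242000, r_a2 = 32.454000
no profile shift: α' = α, a' = a
action lengths: √(r_a1²−r_b1²) = 11.689241, √(r_a2²−r_b2²) = 14.400797
base pitch p_b = π·m·cos α = 3.514234
CR = (11.689241 + 14.400797 − 55.292000·sin 21.46700°)/3.514234 = 1.666105
contact ratio ≈ 1.6661

1.6661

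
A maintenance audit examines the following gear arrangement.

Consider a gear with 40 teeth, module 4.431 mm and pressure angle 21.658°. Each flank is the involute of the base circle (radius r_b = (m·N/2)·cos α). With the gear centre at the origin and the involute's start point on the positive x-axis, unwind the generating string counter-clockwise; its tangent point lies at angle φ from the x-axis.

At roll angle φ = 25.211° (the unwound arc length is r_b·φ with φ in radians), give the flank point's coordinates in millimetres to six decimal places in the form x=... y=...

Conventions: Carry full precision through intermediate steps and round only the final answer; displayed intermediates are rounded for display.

x=89.955271 y=2.293956

topology: single-mesh involute geometry — m = 4.431, N = 40
pitch radius r_p = m·N/2 = 4.431·40/2 = 88.620000
base radius r_b = r_p·cos α = 88.620000·cos 21.658° = 82.363726
roll angle φ = 25.211° = 0.44001496 rad
x = r_b·(cos φ + φ·sin φ) = 89.955271
y = r_b·(sin φ − φ·cos φ) = 2.293956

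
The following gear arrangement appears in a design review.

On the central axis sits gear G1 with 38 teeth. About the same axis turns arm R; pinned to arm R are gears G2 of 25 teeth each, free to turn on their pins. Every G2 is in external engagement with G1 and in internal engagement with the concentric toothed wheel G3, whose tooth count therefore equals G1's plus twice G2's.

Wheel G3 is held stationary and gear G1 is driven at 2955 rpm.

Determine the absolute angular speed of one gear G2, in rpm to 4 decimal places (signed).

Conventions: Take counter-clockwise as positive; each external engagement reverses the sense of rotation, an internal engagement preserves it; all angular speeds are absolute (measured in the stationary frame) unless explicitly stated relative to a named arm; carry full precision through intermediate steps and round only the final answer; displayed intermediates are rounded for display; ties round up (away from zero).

planetary set (38T centre, 25T on arm, 88T internal) — Willis relation
normalise by the input: solve with ω_sun = 1, then scale by 2955 rpm
ring teeth: 38 + 2·25 = 88
38(ω_sun−ω_arm) = −88(ω_ring−ω_arm),  ω_ring = 0, ω_sun = 1
38(1−ω_arm) = −88(0−ω_arm)  ⇒  126·ω_arm = 38  ⇒  ω_arm = 19/63
sun–planet mesh: 38·(1−19/63) = −25·(ω_p−ω_arm)  ⇒  ω_p−ω_arm = -1672/1575
ω_p = 19/63 − 1672/1575 = -19/25
scale: ω_p = -19/25 × 2955 rpm = -2245.8000 rpm

-2245.8000 rpm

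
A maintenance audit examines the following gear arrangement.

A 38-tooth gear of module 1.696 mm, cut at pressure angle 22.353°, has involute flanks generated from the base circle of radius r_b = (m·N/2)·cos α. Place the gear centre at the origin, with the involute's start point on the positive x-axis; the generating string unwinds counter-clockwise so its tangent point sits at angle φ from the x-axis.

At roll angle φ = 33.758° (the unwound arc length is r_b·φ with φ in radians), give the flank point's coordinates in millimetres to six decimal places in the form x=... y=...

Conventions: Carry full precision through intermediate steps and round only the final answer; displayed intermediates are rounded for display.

x=34.535170 y=1.962203

recognized (one wheel, involute flank): single-mesh tooth geometry, m = 1.696, N = 38
pitch radius r_p = m·N/2 = 1.696·38/2 = 32.224000
base radius r_b = r_p·cos α = 32.224000·cos 22.353° = 29.802634
roll angle φ = 33.758° = 0.58918825 rad
x = r_b·(cos φ + φ·sin φ) = 34.535170
y = r_b·(sin φ − φ·cos φ) = 1.962203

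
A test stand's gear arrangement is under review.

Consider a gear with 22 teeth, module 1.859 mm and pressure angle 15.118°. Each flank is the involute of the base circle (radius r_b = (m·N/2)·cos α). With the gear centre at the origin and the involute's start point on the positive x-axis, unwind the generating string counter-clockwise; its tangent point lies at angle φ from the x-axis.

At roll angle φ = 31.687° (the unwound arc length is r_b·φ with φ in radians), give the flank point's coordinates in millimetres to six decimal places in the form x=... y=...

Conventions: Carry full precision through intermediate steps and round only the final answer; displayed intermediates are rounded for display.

single-mesh involute tooth geometry (22T wheel at module 1.859)
pitch radius r_p = m·N/2 = 1.859·22/2 = 20.449000
base radius r_b = r_p·cos α = 20.449000·cos 15.118° = 19.741275
roll angle φ = 31.687° = 0.55304248 rad
x = r_b·(cos φ + φ·sin φ) = 22.533317
y = r_b·(sin φ − φ·cos φ) = 1.079413

x=22.533317 y=1.079413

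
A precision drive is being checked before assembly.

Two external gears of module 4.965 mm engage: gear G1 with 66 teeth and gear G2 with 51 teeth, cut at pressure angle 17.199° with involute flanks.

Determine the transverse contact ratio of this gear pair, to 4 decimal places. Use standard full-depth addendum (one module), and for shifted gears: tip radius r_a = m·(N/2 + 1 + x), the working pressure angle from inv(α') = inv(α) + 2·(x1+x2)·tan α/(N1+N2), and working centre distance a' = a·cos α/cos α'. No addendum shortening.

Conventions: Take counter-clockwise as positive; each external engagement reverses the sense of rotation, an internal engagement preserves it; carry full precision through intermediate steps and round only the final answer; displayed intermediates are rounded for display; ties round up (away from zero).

1.9565

topology: single-mesh involute geometry — m = 4.965, 66T/51T pair
base radii: r_b1 = 156.518429, r_b2 = 120.946059
tip radii: r_a1 = 168.810000, r_a2 = 131.572500
no profile shift: α' = α, a' = a
action lengths: √(r_a1²−r_b1²) = 63.236046, √(r_a2²−r_b2²) = 51.801290
base pitch p_b = π·m·cos α = 14.900520
CR = (63.236046 + 51.801290 − 290.452500·sin 17.19900°)/14.900520 = 1.956511
contact ratio ≈ 1.9565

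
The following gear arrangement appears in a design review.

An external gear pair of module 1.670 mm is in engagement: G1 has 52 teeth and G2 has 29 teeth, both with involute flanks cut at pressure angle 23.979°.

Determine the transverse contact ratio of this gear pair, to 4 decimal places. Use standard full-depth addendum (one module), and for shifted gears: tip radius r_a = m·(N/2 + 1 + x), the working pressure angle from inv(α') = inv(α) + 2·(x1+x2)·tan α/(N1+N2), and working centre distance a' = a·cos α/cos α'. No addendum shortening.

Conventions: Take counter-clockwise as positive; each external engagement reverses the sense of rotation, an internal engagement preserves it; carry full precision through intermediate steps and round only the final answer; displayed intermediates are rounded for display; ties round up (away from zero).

1.5390

topology: single-mesh involute geometry — m = 1.670, 52T/29T pair
base radii: r_b1 = 39.672614, r_b2 = 22.125112
tip radii: r_a1 = 45.090000, r_a2 = 25.885000
no profile shift: α' = α, a' = a
action lengths: √(r_a1²−r_b1²) = 21.428761, √(r_a2²−r_b2²) = 13.435500
base pitch p_b = π·m·cos α = 4.793661
CR = (21.428761 + 13.435500 − 67.635000·sin 23.97900°)/4.793661 = 1.538965
contact ratio ≈ 1.5390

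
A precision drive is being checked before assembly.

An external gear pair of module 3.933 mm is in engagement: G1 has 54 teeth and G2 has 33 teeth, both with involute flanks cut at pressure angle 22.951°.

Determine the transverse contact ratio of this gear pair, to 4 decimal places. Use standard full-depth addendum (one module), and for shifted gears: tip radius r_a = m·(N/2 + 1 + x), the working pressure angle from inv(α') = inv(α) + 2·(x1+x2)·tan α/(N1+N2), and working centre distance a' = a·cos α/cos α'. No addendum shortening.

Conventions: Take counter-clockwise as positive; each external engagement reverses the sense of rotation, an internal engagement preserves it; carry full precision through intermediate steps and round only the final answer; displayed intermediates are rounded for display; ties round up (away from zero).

single-mesh involute tooth geometry (54T engaging 33T at module 3.933)
base radii: r_b1 = 97.784780, r_b2 = 59.757365
tip radii: r_a1 = 110.124000, r_a2 = 68.827500
no profile shift: α' = α, a' = a
action lengths: √(r_a1²−r_b1²) = 50.650096, √(r_a2²−r_b2²) = 34.150872
base pitch p_b = π·m·cos α = 11.377776
CR = (50.650096 + 34.150872 − 171.085500·sin 22.95100°)/11.377776 = 1.589700
contact ratio ≈ 1.5897

1.5897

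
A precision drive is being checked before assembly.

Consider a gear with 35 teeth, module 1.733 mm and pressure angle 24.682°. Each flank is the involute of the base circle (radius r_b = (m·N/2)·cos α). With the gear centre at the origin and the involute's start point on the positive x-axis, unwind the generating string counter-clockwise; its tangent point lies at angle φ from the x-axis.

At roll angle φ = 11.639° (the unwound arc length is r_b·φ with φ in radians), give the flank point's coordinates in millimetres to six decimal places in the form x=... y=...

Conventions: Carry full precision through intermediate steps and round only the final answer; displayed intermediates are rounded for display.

x=28.119480 y=0.076682

recognized (one wheel, involute flank): single-mesh tooth geometry, m = 1.733, N = 35
pitch radius r_p = m·N/2 = 1.733·35/2 = 30.327500
base radius r_b = r_p·cos α = 30.327500·cos 24.682° = 27.556762
roll angle φ = 11.639° = 0.20313887 rad
x = r_b·(cos φ + φ·sin φ) = 28.119480
y = r_b·(sin φ − φ·cos φ) = 0.076682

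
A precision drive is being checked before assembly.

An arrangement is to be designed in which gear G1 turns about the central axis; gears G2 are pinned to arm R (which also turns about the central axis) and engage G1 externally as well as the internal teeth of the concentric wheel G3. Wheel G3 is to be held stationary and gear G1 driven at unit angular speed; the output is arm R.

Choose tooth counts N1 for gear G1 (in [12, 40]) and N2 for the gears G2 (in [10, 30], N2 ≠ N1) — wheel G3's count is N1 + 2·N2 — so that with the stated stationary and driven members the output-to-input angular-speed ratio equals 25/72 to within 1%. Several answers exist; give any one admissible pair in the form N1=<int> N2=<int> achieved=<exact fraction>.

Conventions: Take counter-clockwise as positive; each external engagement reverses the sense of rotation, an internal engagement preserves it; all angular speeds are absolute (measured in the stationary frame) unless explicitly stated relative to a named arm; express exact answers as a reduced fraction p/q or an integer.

class = planetary set [ratio 25/72 wanted; Willis about the carrier]
Willis with ω_ring = 0: ω_arm/ω_sun = N1/(N1+N3); set equal to 25/72  ⇒  N3/N1 = 1/(25/72) − 1 = 47/25
N3 = N1 + 2·N2  ⇒  N2/N1 = (N3/N1 − 1)/2 = (47/25 − 1)/2 = 11/25
smallest multiple with N1 ≥ 12 and N2 ≥ 10: k = 1  ⇒  N1 = 1·25 = 25, N2 = 1·11 = 11 (N1 ≤ 40, N2 ≤ 30, N2 ≠ N1 ✓), N3 = 25 + 2·11 = 47
check: N1/(N1+N3) with N1 = 25, N3 = 47 gives 25/72; |achieved − target| = 0 ≤ 1/288 ✓

N1=25 N2=11 achieved=25/72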